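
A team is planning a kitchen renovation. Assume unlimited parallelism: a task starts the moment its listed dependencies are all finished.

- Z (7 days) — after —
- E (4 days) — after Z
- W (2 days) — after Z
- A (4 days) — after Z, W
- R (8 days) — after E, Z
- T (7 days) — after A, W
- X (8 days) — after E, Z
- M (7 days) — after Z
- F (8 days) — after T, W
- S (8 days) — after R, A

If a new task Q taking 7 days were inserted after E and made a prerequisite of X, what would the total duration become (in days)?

Originally the plan takes 28 days.
With Q inserted, X now waits for max(E, Z, Q).
New critical path: Z→W→A→T→F = 7+2+4+7+8 = 28 ⇒ 28 days.

28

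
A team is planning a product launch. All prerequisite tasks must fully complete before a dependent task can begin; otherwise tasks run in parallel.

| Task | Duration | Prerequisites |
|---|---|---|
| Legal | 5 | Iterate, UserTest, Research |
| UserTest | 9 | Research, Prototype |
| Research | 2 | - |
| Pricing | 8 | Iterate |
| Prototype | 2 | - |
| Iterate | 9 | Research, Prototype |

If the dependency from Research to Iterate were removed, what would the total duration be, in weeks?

Before: longest chain Research→Iterate→Pricing = 2+9+8 = 19, finish 19.
Dropping Research→Iterate doesn't change Iterate's earliest start (2); another predecessor still binds.
After: Prototype→Iterate→Pricing = 2+9+8 = 19 → 19 weeks.

19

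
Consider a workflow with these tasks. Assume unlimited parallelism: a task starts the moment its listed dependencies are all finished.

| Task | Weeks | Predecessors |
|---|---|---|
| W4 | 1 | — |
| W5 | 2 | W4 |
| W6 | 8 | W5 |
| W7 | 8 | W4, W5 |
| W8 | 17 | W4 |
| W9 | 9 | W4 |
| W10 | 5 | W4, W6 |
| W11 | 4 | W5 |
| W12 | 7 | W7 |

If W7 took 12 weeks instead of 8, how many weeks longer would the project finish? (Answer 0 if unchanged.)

Actual critical path: W4→W5→W7→W12 = 1+2+8+7 = 18 ⇒ 18 weeks.
Since W7 is critical, the +4 change carries straight to that chain (now 22 weeks).
The critical path is still W4→W5→W7→W12; finish is now 22 weeks.
Change in finish: 22 − 18 = +4 weeks.

4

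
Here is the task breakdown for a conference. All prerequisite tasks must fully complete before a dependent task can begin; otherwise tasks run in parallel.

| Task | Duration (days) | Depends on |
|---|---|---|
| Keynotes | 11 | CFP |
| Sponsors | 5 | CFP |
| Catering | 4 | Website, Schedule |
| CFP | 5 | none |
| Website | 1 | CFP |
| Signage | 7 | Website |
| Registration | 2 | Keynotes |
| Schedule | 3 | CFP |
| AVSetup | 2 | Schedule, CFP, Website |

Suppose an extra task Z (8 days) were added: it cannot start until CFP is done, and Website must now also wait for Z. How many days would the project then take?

21

Originally the project takes 18 days.
With Z inserted, Website now waits for max(CFP, Z).
New critical path: CFP→Z→Website→Signage = 5+8+1+7 = 21 ⇒ 21 days.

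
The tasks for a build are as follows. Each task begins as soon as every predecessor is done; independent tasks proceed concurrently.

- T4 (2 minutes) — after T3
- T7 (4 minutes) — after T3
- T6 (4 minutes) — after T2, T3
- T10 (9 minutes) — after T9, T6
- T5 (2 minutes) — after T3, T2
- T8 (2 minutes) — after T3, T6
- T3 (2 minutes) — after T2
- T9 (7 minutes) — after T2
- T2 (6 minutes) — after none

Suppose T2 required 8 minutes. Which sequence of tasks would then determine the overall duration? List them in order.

T2, T9, T10

Baseline: T2→T9→T10 = 6+7+9 = 22 → 22 minutes.
T2 lies on that path, so at 8 minutes the path becomes 24 minutes.
No other chain overtakes it, so the finish is 24 minutes.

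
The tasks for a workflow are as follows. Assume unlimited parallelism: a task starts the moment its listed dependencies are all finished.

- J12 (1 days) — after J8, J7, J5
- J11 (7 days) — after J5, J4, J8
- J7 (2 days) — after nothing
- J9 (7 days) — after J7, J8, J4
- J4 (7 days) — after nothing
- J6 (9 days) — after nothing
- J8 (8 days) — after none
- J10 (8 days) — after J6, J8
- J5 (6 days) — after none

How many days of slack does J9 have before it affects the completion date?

Critical path: J6→J10 = 9+8 = 17, so the finish is 17 days.
The longest chain containing J9 totals 15 days.
So J9 can slip 17 − 15 = 2 days.

2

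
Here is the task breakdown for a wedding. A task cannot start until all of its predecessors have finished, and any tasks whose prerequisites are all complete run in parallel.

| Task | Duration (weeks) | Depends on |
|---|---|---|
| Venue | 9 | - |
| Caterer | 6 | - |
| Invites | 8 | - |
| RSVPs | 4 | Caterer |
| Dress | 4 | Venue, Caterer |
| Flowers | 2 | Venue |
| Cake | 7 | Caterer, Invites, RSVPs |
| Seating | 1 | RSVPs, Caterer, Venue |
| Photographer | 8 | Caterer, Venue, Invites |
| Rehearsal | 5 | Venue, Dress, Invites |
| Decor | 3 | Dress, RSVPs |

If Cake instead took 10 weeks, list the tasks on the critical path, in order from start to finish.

Caterer, RSVPs, Cake

Baseline: Venue→Dress→Rehearsal = 9+4+5 = 18 → 18 weeks.
Cake has 1 week of float (longest path through it is 17).
New critical path: Caterer→RSVPs→Cake = 6+4+10 = 20 ⇒ 20 weeks.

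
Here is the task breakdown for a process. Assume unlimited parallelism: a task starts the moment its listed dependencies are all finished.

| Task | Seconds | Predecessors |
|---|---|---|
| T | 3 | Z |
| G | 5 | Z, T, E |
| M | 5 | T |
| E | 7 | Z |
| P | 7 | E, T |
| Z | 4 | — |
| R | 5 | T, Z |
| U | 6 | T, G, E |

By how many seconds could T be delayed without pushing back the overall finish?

4

Critical path: Z→E→G→U = 4+7+5+6 = 22, so the finish is 22 seconds.
Longest path through T: 18 seconds (earliest finish 7, latest finish 11).
Float = 22 − 18 = 4.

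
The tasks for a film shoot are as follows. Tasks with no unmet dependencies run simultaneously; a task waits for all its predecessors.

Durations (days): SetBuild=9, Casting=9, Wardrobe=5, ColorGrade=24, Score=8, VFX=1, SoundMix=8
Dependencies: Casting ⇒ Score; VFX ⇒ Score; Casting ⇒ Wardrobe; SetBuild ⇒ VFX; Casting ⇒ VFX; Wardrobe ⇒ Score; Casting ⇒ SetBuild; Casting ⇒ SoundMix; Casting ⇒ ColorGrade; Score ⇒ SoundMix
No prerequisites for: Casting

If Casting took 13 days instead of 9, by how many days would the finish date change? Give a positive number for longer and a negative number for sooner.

Actual critical path: Casting→SetBuild→VFX→Score→SoundMix = 9+9+1+8+8 = 35 ⇒ 35 days.
Casting is on the critical path; changing it to 13 makes that path 39 days.
The critical path is still Casting→SetBuild→VFX→Score→SoundMix; finish is now 39 days.
Change in finish: 39 − 35 = +4 days.

4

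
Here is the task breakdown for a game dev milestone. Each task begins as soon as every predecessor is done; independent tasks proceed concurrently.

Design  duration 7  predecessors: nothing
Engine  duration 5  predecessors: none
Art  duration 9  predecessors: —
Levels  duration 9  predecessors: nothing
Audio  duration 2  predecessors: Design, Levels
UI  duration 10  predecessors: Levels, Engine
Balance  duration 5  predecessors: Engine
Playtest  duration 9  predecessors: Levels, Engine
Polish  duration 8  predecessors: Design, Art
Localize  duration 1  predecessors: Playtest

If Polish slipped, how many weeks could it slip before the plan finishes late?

2

Critical path: Levels→UI = 9+10 = 19, so the finish is 19 weeks.
Polish finishes as early as 17 and must finish by 19.
Slack of Polish = 11 − 9 = 2 weeks.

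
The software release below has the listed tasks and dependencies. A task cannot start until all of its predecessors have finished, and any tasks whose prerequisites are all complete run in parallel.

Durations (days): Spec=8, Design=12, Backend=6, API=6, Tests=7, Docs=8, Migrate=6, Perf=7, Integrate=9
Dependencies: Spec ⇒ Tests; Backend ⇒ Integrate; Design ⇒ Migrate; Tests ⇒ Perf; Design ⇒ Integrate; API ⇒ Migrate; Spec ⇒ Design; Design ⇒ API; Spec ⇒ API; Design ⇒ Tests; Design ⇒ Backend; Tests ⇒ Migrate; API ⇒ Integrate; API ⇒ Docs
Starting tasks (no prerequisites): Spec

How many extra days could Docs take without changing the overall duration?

The longest chain is Spec→Design→Backend→Integrate = 8+12+6+9 = 35; overall finish 35 days.
Docs finishes as early as 34 and must finish by 35.
So Docs can slip 35 − 34 = 1 day.

1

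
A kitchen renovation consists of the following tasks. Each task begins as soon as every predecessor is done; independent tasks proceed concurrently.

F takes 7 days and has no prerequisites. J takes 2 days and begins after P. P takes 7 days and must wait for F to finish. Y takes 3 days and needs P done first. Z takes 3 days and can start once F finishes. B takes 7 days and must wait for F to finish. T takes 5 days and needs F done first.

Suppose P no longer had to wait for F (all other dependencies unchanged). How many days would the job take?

Before: longest chain F→P→Y = 7+7+3 = 17, finish 17.
Without F→P, P's earliest start moves from 7 to 0.
After: F→B = 7+7 = 14 → 14 days.

14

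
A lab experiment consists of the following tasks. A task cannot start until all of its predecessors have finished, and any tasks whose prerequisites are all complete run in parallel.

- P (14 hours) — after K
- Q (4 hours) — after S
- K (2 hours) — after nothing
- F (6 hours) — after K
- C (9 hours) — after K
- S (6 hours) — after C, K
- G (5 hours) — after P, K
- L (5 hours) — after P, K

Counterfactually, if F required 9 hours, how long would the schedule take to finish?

Baseline: K→P→L = 2+14+5 = 21 → 21 hours.
F is off the critical path — its longest chain is 8 hours, giving 13 of slack.
The critical path is still K→P→L; finish is now 21 hours.

21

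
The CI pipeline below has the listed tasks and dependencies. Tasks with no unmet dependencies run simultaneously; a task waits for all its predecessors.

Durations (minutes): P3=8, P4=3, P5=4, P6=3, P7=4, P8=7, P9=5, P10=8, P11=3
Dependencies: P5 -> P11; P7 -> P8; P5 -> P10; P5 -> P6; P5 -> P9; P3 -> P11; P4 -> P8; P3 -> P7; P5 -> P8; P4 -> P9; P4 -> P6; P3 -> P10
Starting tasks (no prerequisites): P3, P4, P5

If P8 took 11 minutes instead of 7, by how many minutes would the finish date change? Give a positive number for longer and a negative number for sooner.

Actual critical path: P3→P7→P8 = 8+4+7 = 19 ⇒ 19 minutes.
Since P8 is critical, the +4 change carries straight to that chain (now 23 minutes).
The critical path is still P3→P7→P8; finish is now 23 minutes.
Change in finish: 23 − 19 = +4 minutes.

4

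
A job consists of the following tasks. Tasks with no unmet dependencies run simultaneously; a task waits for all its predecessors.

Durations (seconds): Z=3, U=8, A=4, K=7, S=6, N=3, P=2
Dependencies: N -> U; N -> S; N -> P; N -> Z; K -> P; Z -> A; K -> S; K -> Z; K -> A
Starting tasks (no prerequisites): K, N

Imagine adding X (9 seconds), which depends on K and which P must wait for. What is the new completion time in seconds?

18

Originally the job takes 14 seconds.
With X inserted, P now waits for max(N, K, X).
New critical path: K→X→P = 7+9+2 = 18 ⇒ 18 seconds.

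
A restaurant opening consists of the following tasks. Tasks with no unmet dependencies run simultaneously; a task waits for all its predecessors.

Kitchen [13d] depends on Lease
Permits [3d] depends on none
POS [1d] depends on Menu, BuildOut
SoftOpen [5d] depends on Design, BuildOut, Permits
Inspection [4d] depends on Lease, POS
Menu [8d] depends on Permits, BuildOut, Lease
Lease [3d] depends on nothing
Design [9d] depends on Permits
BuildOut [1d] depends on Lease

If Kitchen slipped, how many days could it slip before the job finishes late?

Lease→BuildOut→Menu→POS→Inspection = 3+1+8+1+4 = 17 sets the makespan at 17 days.
Kitchen finishes as early as 16 and must finish by 17.
So Kitchen can slip 17 − 16 = 1 day.

1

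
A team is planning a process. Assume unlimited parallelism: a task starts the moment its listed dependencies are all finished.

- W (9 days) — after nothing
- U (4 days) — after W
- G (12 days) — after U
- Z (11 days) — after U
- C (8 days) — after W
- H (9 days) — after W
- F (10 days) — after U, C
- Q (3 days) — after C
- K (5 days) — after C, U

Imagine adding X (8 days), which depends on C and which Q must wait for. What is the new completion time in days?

28

Originally the project takes 27 days.
With X inserted, Q now waits for max(C, X).
New critical path: W→C→X→Q = 9+8+8+3 = 28 ⇒ 28 days.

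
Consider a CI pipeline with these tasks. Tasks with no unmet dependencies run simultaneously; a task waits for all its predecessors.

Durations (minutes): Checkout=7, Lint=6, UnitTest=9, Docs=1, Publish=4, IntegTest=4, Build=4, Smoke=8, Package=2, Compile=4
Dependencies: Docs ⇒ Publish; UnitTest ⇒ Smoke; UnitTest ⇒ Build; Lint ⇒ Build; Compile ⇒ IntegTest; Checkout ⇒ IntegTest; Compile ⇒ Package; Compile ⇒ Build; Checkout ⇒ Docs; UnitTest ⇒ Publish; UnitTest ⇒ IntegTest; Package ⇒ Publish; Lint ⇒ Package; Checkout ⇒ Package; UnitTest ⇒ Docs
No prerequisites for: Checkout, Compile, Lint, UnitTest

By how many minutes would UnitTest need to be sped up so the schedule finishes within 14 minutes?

3

Current finish: 17 minutes; target: 14.
UnitTest is on every critical path, so each minute cut from UnitTest cuts the finish by one (this holds down to a finish of 13).
Need 17 − 14 = 3 minutes off UnitTest → UnitTest becomes 6 minutes, finish becomes 14.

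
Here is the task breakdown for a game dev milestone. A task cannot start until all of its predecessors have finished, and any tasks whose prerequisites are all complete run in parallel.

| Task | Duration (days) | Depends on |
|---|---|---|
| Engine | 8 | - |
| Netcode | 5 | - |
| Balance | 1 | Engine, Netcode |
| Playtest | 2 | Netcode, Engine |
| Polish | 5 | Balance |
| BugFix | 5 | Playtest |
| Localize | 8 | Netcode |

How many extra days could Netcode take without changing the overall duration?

2

Critical path: Engine→Playtest→BugFix = 8+2+5 = 15, so the finish is 15 days.
Longest path through Netcode: 13 days (earliest finish 5, latest finish 7).
Float = 15 − 13 = 2.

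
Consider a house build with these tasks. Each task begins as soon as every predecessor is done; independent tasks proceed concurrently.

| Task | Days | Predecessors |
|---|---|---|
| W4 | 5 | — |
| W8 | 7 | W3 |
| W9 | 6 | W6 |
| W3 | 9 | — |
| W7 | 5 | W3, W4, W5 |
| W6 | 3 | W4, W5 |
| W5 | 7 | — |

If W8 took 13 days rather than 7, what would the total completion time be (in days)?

The binding path is W3→W8 = 9+7 = 16; finish at 16 days.
W8 is on the critical path; changing it to 13 makes that path 22 days.
The critical path is still W3→W8; finish is now 22 days.

22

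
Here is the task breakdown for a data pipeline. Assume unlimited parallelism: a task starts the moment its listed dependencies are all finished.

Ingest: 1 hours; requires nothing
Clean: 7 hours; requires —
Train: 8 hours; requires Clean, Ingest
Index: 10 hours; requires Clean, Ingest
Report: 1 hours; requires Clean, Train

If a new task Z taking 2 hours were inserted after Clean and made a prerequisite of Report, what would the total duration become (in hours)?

Originally the job takes 17 hours.
With Z inserted, Report now waits for max(Clean, Train, Z).
New critical path: Clean→Index = 7+10 = 17 ⇒ 17 hours.

17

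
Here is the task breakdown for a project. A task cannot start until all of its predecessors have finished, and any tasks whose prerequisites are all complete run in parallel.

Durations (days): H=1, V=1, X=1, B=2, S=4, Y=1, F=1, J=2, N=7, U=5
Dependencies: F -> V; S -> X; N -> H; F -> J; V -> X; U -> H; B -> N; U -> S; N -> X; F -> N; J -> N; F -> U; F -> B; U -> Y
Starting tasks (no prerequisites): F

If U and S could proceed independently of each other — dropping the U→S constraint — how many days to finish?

11

Before: longest chain F→J→N→H = 1+2+7+1 = 11, finish 11.
Without U→S, S's earliest start moves from 6 to 0.
After: F→J→N→H = 1+2+7+1 = 11 → 11 days.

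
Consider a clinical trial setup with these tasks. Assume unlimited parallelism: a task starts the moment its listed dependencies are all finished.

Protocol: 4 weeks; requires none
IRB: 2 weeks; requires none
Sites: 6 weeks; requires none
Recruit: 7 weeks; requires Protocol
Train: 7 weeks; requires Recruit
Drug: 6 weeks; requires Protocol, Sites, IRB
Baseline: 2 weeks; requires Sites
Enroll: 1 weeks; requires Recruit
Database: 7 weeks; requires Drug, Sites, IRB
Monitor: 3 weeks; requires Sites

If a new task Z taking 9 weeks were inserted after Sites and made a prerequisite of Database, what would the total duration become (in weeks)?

22

Originally the job takes 19 weeks.
With Z inserted, Database now waits for max(Drug, Sites, IRB, Z).
New critical path: Sites→Z→Database = 6+9+7 = 22 ⇒ 22 weeks.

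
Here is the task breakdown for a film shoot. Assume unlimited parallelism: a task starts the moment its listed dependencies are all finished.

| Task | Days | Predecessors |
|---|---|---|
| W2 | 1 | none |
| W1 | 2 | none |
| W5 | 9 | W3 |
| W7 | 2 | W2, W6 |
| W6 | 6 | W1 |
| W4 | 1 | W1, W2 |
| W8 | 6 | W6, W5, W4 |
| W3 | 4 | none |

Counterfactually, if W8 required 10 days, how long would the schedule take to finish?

Baseline: W3→W5→W8 = 4+9+6 = 19 → 19 days.
W8 is on the critical path; changing it to 10 makes that path 23 days.
No other chain overtakes it, so the finish is 23 days.

23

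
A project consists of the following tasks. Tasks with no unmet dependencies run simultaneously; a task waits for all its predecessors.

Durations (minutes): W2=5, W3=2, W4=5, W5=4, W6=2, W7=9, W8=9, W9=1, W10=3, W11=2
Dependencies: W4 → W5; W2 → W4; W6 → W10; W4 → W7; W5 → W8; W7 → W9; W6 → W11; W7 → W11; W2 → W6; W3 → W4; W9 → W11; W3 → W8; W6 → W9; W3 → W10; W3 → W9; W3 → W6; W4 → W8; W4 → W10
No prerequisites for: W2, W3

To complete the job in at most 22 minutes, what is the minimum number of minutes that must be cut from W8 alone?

Current finish: 23 minutes; target: 22.
W8 is on every critical path, so each minute cut from W8 cuts the finish by one (this holds down to a finish of 22).
Need 23 − 22 = 1 minute off W8 → W8 becomes 8 minutes, finish becomes 22.

1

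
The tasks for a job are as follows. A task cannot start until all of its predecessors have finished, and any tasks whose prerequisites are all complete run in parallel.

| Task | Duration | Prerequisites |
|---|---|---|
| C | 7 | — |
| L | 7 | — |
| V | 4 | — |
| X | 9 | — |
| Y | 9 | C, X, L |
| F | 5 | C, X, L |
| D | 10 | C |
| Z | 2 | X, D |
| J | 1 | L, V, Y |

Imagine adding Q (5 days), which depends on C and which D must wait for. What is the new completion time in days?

24

Originally the plan takes 19 days.
With Q inserted, D now waits for max(C, Q).
New critical path: C→Q→D→Z = 7+5+10+2 = 24 ⇒ 24 days.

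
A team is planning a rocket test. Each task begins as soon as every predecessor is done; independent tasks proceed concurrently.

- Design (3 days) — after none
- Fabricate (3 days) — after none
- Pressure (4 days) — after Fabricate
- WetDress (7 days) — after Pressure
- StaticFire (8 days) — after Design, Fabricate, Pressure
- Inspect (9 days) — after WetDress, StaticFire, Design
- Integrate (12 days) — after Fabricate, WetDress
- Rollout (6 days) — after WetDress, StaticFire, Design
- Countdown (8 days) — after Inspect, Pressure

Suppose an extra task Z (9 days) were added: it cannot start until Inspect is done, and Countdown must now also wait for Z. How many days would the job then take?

41

Originally the job takes 32 days.
With Z inserted, Countdown now waits for max(Inspect, Pressure, Z).
New critical path: Fabricate→Pressure→StaticFire→Inspect→Z→Countdown = 3+4+8+9+9+8 = 41 ⇒ 41 days.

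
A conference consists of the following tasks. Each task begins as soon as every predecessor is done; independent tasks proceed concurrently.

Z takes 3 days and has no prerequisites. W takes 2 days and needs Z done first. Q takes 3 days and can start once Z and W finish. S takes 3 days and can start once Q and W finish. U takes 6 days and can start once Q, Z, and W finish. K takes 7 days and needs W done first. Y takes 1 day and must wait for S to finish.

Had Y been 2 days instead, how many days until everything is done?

14

Critical path before the change: Z→W→Q→U = 3+2+3+6 = 14 giving 14 days.
The longest path through Y is only 12 days, so Y has float 2.
No other chain overtakes it, so the finish is 14 days.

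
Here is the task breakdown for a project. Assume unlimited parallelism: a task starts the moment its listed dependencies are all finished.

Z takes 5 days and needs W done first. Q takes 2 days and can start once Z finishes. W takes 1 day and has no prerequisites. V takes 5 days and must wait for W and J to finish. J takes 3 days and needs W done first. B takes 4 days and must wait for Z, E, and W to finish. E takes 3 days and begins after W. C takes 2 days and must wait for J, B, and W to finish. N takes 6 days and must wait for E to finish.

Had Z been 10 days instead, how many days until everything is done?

As given, the longest chain is W→Z→B→C = 1+5+4+2 = 12, so the finish is 12 days.
Z is on the critical path; changing it to 10 makes that path 17 days.
The critical path is still W→Z→B→C; finish is now 17 days.

17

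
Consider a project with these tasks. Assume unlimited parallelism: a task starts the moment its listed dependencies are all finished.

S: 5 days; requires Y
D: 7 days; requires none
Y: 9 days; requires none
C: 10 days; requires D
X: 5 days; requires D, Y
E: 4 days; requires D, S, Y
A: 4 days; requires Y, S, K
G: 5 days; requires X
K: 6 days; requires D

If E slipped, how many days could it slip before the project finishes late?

The longest chain is Y→X→G = 9+5+5 = 19; overall finish 19 days.
The longest chain containing E totals 18 days.
Float = 19 − 18 = 1.

1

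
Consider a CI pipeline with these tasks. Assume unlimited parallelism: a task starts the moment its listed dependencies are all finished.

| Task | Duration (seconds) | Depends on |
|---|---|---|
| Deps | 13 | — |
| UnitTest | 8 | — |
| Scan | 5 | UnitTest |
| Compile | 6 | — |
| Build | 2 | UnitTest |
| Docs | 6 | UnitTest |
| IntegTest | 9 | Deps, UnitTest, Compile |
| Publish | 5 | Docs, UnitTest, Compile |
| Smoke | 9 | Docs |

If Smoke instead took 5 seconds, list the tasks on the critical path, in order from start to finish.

Deps, IntegTest

Actual critical path: UnitTest→Docs→Smoke = 8+6+9 = 23 ⇒ 23 seconds.
Smoke lies on that path, so at 5 seconds the path becomes 19 seconds.
Now Deps→IntegTest = 13+9 = 22 is longest, so the finish becomes 22 seconds.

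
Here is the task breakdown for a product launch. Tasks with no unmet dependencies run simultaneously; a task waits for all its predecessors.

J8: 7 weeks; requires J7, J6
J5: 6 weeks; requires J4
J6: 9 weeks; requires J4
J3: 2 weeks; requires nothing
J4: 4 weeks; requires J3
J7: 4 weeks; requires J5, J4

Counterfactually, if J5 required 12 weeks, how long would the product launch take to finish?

Baseline: J3→J4→J5→J7→J8 = 2+4+6+4+7 = 23 → 23 weeks.
J5 lies on that path, so at 12 weeks the path becomes 29 weeks.
The critical path is still J3→J4→J5→J7→J8; finish is now 29 weeks.

29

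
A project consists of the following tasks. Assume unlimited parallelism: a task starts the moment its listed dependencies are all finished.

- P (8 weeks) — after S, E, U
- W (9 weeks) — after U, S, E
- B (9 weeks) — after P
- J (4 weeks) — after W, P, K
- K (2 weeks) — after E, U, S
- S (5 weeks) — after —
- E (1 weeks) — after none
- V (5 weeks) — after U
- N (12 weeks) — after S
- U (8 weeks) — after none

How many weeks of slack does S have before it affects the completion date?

3

The longest chain is U→P→B = 8+8+9 = 25; overall finish 25 weeks.
S finishes as early as 5 and must finish by 8.
Float = 25 − 22 = 3.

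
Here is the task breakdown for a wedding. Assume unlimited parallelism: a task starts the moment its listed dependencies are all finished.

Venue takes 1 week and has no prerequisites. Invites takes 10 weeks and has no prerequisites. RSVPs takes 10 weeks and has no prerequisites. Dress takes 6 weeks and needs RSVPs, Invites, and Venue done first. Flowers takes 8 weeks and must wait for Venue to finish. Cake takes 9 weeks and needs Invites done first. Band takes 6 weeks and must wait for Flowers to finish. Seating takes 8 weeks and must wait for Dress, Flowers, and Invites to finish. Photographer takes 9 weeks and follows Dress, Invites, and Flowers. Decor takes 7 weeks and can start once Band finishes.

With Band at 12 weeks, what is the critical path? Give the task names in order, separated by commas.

Actual critical path: Invites→Dress→Photographer = 10+6+9 = 25 ⇒ 25 weeks.
Band has 3 weeks of float (longest path through it is 22).
New critical path: Venue→Flowers→Band→Decor = 1+8+12+7 = 28 ⇒ 28 weeks.

Venue, Flowers, Band, Decor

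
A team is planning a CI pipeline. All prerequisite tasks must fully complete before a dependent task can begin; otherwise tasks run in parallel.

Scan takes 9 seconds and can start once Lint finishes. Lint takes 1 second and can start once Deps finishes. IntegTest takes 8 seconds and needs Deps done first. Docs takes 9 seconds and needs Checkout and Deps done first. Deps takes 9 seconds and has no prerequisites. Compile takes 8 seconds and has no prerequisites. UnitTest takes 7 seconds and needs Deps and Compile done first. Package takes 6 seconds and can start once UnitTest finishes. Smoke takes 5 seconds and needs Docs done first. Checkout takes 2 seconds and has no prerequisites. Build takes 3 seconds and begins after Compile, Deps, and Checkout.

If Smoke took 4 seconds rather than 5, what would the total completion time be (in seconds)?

22

As given, the longest chain is Deps→Docs→Smoke = 9+9+5 = 23, so the finish is 23 seconds.
Smoke lies on that path, so at 4 seconds the path becomes 22 seconds.
New critical path: Deps→UnitTest→Package = 9+7+6 = 22 ⇒ 22 seconds.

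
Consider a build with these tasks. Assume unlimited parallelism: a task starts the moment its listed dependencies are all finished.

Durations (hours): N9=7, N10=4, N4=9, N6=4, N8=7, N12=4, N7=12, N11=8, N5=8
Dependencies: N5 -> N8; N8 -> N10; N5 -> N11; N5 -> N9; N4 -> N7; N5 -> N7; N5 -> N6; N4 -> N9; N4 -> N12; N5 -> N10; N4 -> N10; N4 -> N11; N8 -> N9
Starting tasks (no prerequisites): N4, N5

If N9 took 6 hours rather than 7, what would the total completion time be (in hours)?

21

Baseline: N5→N8→N9 = 8+7+7 = 22 → 22 hours.
Since N9 is critical, the -1 change carries straight to that chain (now 21 hours).
Now N4→N7 = 9+12 = 21 is longest, so the finish becomes 21 hours.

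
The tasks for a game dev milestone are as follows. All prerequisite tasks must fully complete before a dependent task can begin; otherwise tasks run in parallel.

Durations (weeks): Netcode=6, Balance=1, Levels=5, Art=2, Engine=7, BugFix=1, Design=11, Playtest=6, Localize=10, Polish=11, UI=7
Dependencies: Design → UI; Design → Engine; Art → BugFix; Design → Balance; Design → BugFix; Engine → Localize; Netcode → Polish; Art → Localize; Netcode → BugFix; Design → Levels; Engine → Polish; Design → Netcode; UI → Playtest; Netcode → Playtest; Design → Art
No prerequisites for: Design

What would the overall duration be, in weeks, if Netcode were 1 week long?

Actual critical path: Design→Engine→Polish = 11+7+11 = 29 ⇒ 29 weeks.
Netcode is off the critical path — its longest chain is 28 weeks, giving 1 of slack.
The critical path is still Design→Engine→Polish; finish is now 29 weeks.

29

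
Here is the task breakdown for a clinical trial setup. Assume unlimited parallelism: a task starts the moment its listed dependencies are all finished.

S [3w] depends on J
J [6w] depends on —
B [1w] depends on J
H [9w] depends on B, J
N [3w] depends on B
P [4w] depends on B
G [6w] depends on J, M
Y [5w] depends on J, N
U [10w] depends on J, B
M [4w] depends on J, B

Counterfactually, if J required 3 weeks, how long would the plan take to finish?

As given, the longest chain is J→B→U = 6+1+10 = 17, so the finish is 17 weeks.
Since J is critical, the -3 change carries straight to that chain (now 14 weeks).
That remains the longest chain; total 14 weeks.

14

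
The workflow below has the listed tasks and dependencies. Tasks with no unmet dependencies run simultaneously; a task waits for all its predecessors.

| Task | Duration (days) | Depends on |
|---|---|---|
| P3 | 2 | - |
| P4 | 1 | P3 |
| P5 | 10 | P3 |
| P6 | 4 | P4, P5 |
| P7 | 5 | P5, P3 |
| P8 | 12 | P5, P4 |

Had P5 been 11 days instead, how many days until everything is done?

25

Actual critical path: P3→P5→P8 = 2+10+12 = 24 ⇒ 24 days.
Since P5 is critical, the +1 change carries straight to that chain (now 25 days).
That remains the longest chain; total 25 days.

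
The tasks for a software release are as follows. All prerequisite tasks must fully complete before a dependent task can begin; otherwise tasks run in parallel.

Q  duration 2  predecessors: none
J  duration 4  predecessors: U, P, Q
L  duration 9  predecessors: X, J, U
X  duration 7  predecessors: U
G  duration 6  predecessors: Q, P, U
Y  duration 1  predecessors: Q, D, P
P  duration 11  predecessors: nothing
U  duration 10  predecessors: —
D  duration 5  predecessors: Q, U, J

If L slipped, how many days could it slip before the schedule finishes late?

0

The longest chain is U→X→L = 10+7+9 = 26; overall finish 26 days.
L finishes as early as 26 and must finish by 26.
So L can slip 26 − 26 = 0 days.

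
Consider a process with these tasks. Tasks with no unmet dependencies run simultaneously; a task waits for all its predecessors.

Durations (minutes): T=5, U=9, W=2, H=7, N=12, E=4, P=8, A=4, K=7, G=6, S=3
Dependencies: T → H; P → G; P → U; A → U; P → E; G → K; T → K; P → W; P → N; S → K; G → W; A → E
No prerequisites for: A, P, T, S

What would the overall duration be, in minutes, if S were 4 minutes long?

Baseline: P→G→K = 8+6+7 = 21 → 21 minutes.
S is off the critical path — its longest chain is 10 minutes, giving 11 of slack.
No other chain overtakes it, so the finish is 21 minutes.

21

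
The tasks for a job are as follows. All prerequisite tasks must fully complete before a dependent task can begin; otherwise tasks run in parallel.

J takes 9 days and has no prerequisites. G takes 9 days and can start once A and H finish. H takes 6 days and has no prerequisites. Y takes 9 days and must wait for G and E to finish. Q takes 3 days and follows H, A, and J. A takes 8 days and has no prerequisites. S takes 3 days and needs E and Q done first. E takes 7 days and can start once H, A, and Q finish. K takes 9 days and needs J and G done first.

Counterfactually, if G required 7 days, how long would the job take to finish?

28

The binding path is J→Q→E→Y = 9+3+7+9 = 28; finish at 28 days.
G is off the critical path — its longest chain is 26 days, giving 2 of slack.
That remains the longest chain; total 28 days.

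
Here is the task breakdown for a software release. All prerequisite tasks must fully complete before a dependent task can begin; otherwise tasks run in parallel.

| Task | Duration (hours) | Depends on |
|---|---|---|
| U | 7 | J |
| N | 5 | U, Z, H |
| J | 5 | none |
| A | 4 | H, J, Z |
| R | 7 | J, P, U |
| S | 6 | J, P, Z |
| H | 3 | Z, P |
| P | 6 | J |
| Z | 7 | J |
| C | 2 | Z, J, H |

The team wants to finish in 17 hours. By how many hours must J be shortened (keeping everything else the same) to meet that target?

Current finish: 20 hours; target: 17.
J is on every critical path, so each hour cut from J cuts the finish by one (this holds down to a finish of 16).
Need 20 − 17 = 3 hours off J → J becomes 2 hours, finish becomes 17.

3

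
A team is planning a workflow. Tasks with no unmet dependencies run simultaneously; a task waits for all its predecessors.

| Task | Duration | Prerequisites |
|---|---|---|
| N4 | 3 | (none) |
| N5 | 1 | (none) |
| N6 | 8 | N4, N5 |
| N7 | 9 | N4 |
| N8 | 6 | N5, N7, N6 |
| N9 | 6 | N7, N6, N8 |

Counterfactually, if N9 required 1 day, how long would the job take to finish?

19

As given, the longest chain is N4→N7→N8→N9 = 3+9+6+6 = 24, so the finish is 24 days.
Since N9 is critical, the -5 change carries straight to that chain (now 19 days).
No other chain overtakes it, so the finish is 19 days.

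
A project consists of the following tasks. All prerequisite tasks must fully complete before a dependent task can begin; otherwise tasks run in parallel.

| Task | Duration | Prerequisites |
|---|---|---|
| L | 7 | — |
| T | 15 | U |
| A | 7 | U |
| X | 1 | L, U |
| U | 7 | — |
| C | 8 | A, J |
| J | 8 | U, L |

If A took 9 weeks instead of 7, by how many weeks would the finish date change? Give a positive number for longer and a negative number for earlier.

As given, the longest chain is L→J→C = 7+8+8 = 23, so the finish is 23 weeks.
A has 1 week of float (longest path through it is 22).
The binding chain switches to U→A→C = 7+9+8 = 24; finish 24 weeks.
Change in finish: 24 − 23 = +1 weeks.

1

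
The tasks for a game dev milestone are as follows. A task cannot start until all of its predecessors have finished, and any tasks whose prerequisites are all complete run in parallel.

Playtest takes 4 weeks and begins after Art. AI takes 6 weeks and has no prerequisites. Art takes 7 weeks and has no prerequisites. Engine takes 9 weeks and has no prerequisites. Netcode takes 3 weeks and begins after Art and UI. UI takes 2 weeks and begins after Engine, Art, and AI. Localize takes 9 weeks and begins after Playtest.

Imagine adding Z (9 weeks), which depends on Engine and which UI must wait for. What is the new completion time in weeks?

23

Originally the project takes 20 weeks.
With Z inserted, UI now waits for max(Engine, Art, AI, Z).
New critical path: Engine→Z→UI→Netcode = 9+9+2+3 = 23 ⇒ 23 weeks.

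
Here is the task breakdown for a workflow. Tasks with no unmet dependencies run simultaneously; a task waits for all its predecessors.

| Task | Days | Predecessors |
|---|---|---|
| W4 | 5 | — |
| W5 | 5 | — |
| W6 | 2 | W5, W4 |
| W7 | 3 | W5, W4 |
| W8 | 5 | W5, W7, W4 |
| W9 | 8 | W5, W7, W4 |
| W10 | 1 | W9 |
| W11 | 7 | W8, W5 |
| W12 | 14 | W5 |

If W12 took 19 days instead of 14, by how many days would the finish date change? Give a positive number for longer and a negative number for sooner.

4

As given, the longest chain is W4→W7→W8→W11 = 5+3+5+7 = 20, so the finish is 20 days.
W12 is off the critical path — its longest chain is 19 days, giving 1 of slack.
The binding chain switches to W5→W12 = 5+19 = 24; finish 24 days.
Change in finish: 24 − 20 = +4 days.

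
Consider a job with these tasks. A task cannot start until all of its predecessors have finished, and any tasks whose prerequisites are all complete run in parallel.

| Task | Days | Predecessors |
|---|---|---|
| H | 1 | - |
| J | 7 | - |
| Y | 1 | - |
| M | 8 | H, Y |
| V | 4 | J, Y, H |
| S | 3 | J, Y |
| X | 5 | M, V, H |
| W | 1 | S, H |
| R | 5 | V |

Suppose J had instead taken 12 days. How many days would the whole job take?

21

Critical path before the change: J→V→X = 7+4+5 = 16 giving 16 days.
Since J is critical, the +5 change carries straight to that chain (now 21 days).
The critical path is still J→V→X; finish is now 21 days.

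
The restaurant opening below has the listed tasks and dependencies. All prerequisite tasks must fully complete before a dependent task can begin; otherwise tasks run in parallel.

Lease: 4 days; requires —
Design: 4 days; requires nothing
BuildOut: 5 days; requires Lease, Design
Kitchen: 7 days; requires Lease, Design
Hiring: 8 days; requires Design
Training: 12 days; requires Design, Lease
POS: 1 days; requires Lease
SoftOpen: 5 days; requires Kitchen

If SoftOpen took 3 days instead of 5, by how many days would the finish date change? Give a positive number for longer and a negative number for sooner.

0

Critical path before the change: Lease→Kitchen→SoftOpen = 4+7+5 = 16 giving 16 days.
SoftOpen lies on that path, so at 3 days the path becomes 14 days.
Now Lease→Training = 4+12 = 16 is longest, so the finish becomes 16 days.
Change in finish: 16 − 16 = +0 days.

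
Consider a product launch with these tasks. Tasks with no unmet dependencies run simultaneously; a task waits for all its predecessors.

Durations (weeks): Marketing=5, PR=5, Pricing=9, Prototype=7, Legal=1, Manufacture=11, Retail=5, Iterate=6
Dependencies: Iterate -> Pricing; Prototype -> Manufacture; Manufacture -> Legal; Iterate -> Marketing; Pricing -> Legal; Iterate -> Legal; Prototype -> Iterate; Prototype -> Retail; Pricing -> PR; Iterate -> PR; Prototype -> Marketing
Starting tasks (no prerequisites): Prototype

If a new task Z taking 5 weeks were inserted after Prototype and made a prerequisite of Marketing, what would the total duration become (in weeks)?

27

Originally the project takes 27 weeks.
With Z inserted, Marketing now waits for max(Prototype, Iterate, Z).
New critical path: Prototype→Iterate→Pricing→PR = 7+6+9+5 = 27 ⇒ 27 weeks.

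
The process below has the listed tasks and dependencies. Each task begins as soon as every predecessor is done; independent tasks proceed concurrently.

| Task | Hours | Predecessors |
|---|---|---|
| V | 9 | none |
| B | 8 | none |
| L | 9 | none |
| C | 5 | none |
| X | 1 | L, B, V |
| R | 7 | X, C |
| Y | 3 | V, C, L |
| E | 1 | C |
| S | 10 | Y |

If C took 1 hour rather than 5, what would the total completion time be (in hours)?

22

Critical path before the change: V→Y→S = 9+3+10 = 22 giving 22 hours.
The longest path through C is only 18 hours, so C has float 4.
The critical path is still V→Y→S; finish is now 22 hours.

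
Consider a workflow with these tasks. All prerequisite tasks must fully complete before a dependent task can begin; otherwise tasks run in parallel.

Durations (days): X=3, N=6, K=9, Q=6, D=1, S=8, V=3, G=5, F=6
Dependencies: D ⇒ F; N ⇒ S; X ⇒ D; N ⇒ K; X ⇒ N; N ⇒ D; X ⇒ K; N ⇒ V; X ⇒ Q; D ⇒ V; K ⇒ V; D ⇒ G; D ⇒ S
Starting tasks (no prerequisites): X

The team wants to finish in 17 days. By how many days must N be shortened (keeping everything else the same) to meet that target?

Current finish: 21 days; target: 17.
N is on every critical path, so each day cut from N cuts the finish by one (this holds down to a finish of 16).
Need 21 − 17 = 4 days off N → N becomes 2 days, finish becomes 17.

4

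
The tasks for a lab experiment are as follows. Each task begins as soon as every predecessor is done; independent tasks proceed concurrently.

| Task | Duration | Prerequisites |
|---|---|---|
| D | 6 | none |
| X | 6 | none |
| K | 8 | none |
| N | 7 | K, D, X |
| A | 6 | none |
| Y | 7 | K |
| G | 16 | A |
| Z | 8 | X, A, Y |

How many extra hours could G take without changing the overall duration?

1

The longest chain is K→Y→Z = 8+7+8 = 23; overall finish 23 hours.
The longest chain containing G totals 22 hours.
Slack of G = 7 − 6 = 1 hour.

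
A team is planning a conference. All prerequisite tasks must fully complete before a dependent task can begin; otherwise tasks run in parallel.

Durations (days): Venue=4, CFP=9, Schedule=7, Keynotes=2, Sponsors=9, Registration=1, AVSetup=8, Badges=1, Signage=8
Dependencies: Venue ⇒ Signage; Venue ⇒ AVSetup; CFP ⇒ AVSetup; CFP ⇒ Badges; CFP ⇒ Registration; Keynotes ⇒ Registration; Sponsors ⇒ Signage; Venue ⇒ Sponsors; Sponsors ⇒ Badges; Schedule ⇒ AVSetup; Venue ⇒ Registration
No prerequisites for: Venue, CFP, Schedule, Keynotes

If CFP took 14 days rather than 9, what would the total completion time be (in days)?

22

Actual critical path: Venue→Sponsors→Signage = 4+9+8 = 21 ⇒ 21 days.
CFP is off the critical path — its longest chain is 17 days, giving 4 of slack.
The binding chain switches to CFP→AVSetup = 14+8 = 22; finish 22 days.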